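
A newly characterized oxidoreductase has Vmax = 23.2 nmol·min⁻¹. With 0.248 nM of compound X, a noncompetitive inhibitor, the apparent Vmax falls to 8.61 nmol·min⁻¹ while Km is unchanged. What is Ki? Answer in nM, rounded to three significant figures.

Noncompetitive: Vmax,app = Vmax/α with α = 1 + [I]/Ki.
α = Vmax/Vmax,app = 23.2/8.61 = 2.695.
Ki = [I]/(α − 1) = 0.248/1.695 = 0.146 nM.

0.146 nM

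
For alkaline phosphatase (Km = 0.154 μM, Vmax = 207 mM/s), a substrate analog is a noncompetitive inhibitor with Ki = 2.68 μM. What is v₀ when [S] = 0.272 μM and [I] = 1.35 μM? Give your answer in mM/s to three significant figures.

α = 1 + [I]/Ki = 1 + 1.35/2.68 = 1.504.
For a noncompetitive inhibitor, Vmax is reduced to Vmax/α while Km is unchanged: Km,app = 0.154 μM, Vmax,app = 138 mM/s.
v = Vmax,app·[S]/(Km,app + [S]) = 138 × 0.272/(0.154 + 0.272) = 87.9 mM/s.

87.9 mM/s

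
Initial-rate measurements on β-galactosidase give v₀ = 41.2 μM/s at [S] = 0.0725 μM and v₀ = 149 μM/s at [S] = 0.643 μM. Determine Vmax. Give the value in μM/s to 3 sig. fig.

In reciprocal form, 1/v = (Km/Vmax)·(1/[S]) + 1/Vmax. The two points give (1/[S], 1/v) = (13.79, 0.02427) and (1.555, 0.006711).
Slope = (0.02427 − 0.006711)/(13.79 − 1.555) = 0.001435; intercept = 0.02427 − 0.001435×13.79 = 0.004480.
Vmax = 1/intercept = 223 μM/s; Km = slope × Vmax = 0.001435 × 223 = 0.320 μM.

223 μM/s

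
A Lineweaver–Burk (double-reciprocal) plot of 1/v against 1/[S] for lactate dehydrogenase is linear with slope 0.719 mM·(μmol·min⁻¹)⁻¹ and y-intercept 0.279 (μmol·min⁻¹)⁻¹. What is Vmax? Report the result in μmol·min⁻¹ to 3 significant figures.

3.58 μmol·min⁻¹

The y-intercept of a Lineweaver–Burk plot equals 1/Vmax, so Vmax = 1/0.279 = 3.58 μmol·min⁻¹.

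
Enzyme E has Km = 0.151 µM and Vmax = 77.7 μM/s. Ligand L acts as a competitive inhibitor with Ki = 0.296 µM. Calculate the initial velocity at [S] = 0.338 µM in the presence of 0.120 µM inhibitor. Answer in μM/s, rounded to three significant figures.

47.7 μM/s

α = 1 + [I]/Ki = 1 + 0.120/0.296 = 1.405.
For a competitive inhibitor, Vmax is unchanged and the apparent Km becomes α·Km: Km,app = 0.212 µM, Vmax,app = 77.7 μM/s.
v = Vmax,app·[S]/(Km,app + [S]) = 77.7 × 0.338/(0.212 + 0.338) = 47.7 μM/s.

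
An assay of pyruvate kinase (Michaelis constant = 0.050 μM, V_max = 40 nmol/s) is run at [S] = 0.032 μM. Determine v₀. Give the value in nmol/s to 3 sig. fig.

15.6 nmol/s

v = Vmax·[S]/(Km + [S]) = 40 × 0.032 / (0.050 + 0.032)
  = 1.280 / 0.08200 = 15.6 nmol/s.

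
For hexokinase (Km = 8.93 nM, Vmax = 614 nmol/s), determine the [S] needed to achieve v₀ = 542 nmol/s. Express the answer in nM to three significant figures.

Rearranging v = Vmax[S]/(Km+[S]) gives [S] = Km·v/(Vmax − v).
[S] = 8.93 × 542 / (614 − 542) = 4840/72.00 = 67.2 nM.

67.2 nM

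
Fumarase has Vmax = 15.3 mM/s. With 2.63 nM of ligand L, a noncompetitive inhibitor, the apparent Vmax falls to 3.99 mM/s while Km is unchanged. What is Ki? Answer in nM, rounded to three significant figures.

0.928 nM

Noncompetitive: Vmax,app = Vmax/α with α = 1 + [I]/Ki.
α = Vmax/Vmax,app = 15.3/3.99 = 3.835.
Since α = 1 + [I]/Ki, [I]/Ki = 3.835 − 1 = 2.835 and Ki = 2.63/2.835 = 0.928 nM.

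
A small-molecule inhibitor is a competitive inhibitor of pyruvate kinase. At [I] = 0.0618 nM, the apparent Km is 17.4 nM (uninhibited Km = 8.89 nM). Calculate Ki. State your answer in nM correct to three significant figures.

Competitive: Km,app = α·Km with α = 1 + [I]/Ki.
α = Km,app/Km = 17.4/8.89 = 1.957.
Since α = 1 + [I]/Ki, [I]/Ki = 1.957 − 1 = 0.9573 and Ki = 0.0618/0.9573 = 0.0646 nM.

0.0646 nM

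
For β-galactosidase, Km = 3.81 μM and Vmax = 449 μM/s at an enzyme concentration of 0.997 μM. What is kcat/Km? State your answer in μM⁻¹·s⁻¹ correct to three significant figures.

kcat = Vmax/[E]total = 449/0.997 = 450 s⁻¹.
kcat/Km = 450/3.81 = 118 μM⁻¹·s⁻¹.

118 μM⁻¹·s⁻¹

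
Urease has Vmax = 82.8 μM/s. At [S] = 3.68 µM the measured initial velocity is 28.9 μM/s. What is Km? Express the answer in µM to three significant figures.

From v = Vmax[S]/(Km+[S]), Km = [S](Vmax − v)/v.
Km = 3.68 × (82.8 − 28.9) / 28.9 = 198.4/28.9 = 6.86 µM.

6.86 µM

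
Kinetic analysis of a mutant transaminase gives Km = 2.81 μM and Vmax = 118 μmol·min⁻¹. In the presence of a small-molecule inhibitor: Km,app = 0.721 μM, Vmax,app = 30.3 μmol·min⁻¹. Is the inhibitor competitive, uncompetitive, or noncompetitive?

uncompetitive

Both Km and Vmax decrease by the same factor (~3.90-fold) — characteristic of uncompetitive inhibition.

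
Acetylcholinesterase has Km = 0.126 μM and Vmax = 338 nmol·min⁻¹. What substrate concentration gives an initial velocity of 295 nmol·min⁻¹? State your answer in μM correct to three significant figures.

The required fractional saturation is v/Vmax = 295/338 = 0.8728.
Then [S]/(Km+[S]) = 0.8728 ⇒ [S] = 0.126 × 0.8728/(1 − 0.8728) = 0.864 μM.

0.864 μM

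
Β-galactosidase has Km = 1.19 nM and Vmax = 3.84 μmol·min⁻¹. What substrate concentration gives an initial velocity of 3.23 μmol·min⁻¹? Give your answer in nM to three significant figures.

6.30 nM

Rearranging v = Vmax[S]/(Km+[S]) gives [S] = Km·v/(Vmax − v).
[S] = 1.19 × 3.23 / (3.84 − 3.23) = 3.844/0.6100 = 6.30 nM.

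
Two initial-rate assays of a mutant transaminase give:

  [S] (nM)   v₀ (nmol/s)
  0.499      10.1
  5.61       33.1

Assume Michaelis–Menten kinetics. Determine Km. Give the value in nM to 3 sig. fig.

1.60 nM

From v = Vmax[S]/(Km+[S]), each point gives Vmax = v(Km+[S])/[S].
Equating: 10.1(Km+0.499)/0.499 = 33.1(Km+5.61)/5.61.
20.24·Km + 10.1 = 5.900·Km + 33.1, so (20.24 − 5.900)·Km = 33.1 − 10.1.
Km = 23.00/14.34 = 1.60 nM; then Vmax = 10.1(1.60+0.499)/0.499 = 42.6 nmol/s.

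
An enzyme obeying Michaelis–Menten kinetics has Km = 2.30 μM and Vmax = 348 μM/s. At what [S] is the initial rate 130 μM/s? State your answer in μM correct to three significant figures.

1.37 μM

The required fractional saturation is v/Vmax = 130/348 = 0.3736.
Then [S]/(Km+[S]) = 0.3736 ⇒ [S] = 2.30 × 0.3736/(1 − 0.3736) = 1.37 μM.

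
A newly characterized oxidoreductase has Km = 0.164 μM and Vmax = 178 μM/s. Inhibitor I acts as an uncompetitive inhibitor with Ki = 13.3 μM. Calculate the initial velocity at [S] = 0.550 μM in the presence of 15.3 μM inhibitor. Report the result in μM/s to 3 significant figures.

With α = 1 + [I]/Ki = 1 + 15.3/13.3 = 2.150, the uncompetitive rate law is v = (Vmax/α)·[S] / (Km/α + [S]).
v = (178/2.150)×0.550 / (0.164/2.150 + 0.550) = 45.53/0.6263 = 72.7 μM/s.

72.7 μM/s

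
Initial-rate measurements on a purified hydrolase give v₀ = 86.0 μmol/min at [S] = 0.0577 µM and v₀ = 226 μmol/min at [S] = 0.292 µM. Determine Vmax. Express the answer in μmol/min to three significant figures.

In reciprocal form, 1/v = (Km/Vmax)·(1/[S]) + 1/Vmax. The two points give (1/[S], 1/v) = (17.33, 0.01163) and (3.425, 0.004425).
Slope = (0.01163 − 0.004425)/(17.33 − 3.425) = 0.0005180; intercept = 0.01163 − 0.0005180×17.33 = 0.002651.
Vmax = 1/intercept = 377 μmol/min; Km = slope × Vmax = 0.0005180 × 377 = 0.195 µM.

377 μmol/min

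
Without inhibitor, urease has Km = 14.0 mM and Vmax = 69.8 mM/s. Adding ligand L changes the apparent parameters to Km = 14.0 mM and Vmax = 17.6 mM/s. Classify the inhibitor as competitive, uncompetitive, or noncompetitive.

Vmax decreases (69.8 → 17.6 mM/s) while Km is unchanged — pure noncompetitive inhibition.

noncompetitive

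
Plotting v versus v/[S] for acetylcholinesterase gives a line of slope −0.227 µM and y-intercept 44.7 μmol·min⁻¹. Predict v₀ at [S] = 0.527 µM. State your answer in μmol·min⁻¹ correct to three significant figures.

In the Eadie–Hofstee form v = Vmax − Km·(v/[S]), the slope is −Km and the intercept is Vmax, so Km = 0.227 µM and Vmax = 44.7 μmol·min⁻¹.
v = 44.7 × 0.527/(0.227 + 0.527) = 31.2 μmol·min⁻¹.

31.2 μmol·min⁻¹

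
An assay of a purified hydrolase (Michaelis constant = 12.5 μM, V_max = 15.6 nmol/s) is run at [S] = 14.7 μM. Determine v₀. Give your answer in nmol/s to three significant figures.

v = Vmax·[S]/(Km + [S]) = 15.6 × 14.7 / (12.5 + 14.7)
  = 229.3 / 27.20 = 8.43 nmol/s.

8.43 nmol/s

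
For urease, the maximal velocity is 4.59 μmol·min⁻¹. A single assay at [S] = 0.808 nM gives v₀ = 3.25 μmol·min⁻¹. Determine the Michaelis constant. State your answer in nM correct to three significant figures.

0.333 nM

v/Vmax = 3.25/4.59 = 0.7081 = [S]/(Km+[S]).
So Km + [S] = [S]/0.7081 = 1.141 nM, giving Km = 1.141 − 0.808 = 0.333 nM.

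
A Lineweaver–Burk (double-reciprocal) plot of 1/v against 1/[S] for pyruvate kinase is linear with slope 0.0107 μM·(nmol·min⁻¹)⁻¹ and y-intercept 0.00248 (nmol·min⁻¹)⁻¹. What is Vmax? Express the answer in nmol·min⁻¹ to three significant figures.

The y-intercept of a Lineweaver–Burk plot equals 1/Vmax, so Vmax = 1/0.00248 = 403 nmol·min⁻¹.

403 nmol·min⁻¹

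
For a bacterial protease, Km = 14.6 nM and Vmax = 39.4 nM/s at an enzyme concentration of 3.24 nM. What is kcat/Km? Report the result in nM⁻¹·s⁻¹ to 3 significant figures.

kcat = Vmax/[E]total = 39.4/3.24 = 12.2 s⁻¹.
kcat/Km = 12.2/14.6 = 0.833 nM⁻¹·s⁻¹.

0.833 nM⁻¹·s⁻¹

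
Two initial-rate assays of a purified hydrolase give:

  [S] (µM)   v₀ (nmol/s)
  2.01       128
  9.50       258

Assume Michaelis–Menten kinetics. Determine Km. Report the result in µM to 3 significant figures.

From v = Vmax[S]/(Km+[S]), each point gives Vmax = v(Km+[S])/[S].
Equating: 128(Km+2.01)/2.01 = 258(Km+9.50)/9.50.
63.68·Km + 128 = 27.16·Km + 258, so (63.68 − 27.16)·Km = 258 − 128.
Km = 130.0/36.52 = 3.56 µM; then Vmax = 128(3.56+2.01)/2.01 = 355 nmol/s.

3.56 µM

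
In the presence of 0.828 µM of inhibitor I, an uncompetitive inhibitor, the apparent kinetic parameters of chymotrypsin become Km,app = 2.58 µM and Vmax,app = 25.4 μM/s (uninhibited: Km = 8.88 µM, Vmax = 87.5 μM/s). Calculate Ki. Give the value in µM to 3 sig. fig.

Uncompetitive: Vmax,app = Vmax/α (and Km,app = Km/α) with α = 1 + [I]/Ki.
α = Vmax/Vmax,app = 87.5/25.4 = 3.445.
Ki = [I]/(α − 1) = 0.828/2.445 = 0.339 µM.

0.339 µM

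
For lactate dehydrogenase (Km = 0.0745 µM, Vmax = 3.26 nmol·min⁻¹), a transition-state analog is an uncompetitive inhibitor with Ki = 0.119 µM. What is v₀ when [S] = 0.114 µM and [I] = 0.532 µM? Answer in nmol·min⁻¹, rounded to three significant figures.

With α = 1 + [I]/Ki = 1 + 0.532/0.119 = 5.471, the uncompetitive rate law is v = (Vmax/α)·[S] / (Km/α + [S]).
v = (3.26/5.471)×0.114 / (0.0745/5.471 + 0.114) = 0.06793/0.1276 = 0.532 nmol·min⁻¹.

0.532 nmol·min⁻¹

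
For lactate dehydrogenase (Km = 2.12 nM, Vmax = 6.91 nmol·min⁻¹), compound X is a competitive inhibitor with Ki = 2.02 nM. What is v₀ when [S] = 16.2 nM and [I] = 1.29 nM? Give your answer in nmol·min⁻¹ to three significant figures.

With α = 1 + [I]/Ki = 1 + 1.29/2.02 = 1.639, the competitive rate law is v = Vmax[S] / (αKm + [S]).
v = 6.91×16.2 / (1.639×2.12 + 16.2) = 111.9/19.67 = 5.69 nmol·min⁻¹.

5.69 nmol·min⁻¹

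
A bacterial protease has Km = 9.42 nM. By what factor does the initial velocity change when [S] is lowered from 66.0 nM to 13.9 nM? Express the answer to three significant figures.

The fractional saturations are [S]/(Km+[S]) = 66.0/75.42 = 0.8751 and 13.9/23.32 = 0.5961.
v₂/v₁ is just their ratio: 0.5961/0.8751 = 0.681.

0.681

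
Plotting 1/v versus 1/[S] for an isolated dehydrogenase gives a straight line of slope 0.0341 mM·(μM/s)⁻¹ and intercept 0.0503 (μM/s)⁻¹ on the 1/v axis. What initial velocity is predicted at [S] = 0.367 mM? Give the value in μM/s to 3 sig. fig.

6.98 μM/s

The y-intercept is 1/Vmax, so Vmax = 1/0.0503 = 19.9 μM/s.
The slope is Km/Vmax, so Km = 0.0341 × 19.9 = 0.678 mM.
Then v = 19.9 × 0.367/(0.678 + 0.367) = 6.98 μM/s.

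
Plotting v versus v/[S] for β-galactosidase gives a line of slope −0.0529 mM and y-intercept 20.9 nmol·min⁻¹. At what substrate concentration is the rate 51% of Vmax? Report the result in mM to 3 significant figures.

0.0551 mM

The Eadie–Hofstee slope gives Km = 0.0529 mM (slope = −Km).
v/Vmax = [S]/(Km+[S]) = 0.51 ⇒ [S] = Km·0.51/(1−0.51) = 0.0529 × 1.041 = 0.0551 mM.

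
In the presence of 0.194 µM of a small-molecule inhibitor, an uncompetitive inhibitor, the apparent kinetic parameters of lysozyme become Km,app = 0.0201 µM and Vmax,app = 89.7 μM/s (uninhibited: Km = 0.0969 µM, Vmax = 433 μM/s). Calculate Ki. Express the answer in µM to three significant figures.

Uncompetitive: Vmax,app = Vmax/α (and Km,app = Km/α) with α = 1 + [I]/Ki.
α = Vmax/Vmax,app = 433/89.7 = 4.827.
Ki = [I]/(α − 1) = 0.194/3.827 = 0.0507 µM.

0.0507 µM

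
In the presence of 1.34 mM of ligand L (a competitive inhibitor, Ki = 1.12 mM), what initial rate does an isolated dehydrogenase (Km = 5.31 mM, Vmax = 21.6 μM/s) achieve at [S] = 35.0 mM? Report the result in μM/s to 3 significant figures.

16.2 μM/s

α = 1 + [I]/Ki = 1 + 1.34/1.12 = 2.196.
For a competitive inhibitor, Vmax is unchanged and the apparent Km becomes α·Km: Km,app = 11.7 mM, Vmax,app = 21.6 μM/s.
v = Vmax,app·[S]/(Km,app + [S]) = 21.6 × 35.0/(11.7 + 35.0) = 16.2 μM/s.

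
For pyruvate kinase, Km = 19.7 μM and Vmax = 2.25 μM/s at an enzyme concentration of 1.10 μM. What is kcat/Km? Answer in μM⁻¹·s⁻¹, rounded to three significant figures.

kcat = Vmax/[E]total = 2.25/1.10 = 2.05 s⁻¹.
kcat/Km = 2.05/19.7 = 0.104 μM⁻¹·s⁻¹.

0.104 μM⁻¹·s⁻¹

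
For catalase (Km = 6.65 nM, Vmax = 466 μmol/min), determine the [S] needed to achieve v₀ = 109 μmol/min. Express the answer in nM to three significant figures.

The required fractional saturation is v/Vmax = 109/466 = 0.2339.
Then [S]/(Km+[S]) = 0.2339 ⇒ [S] = 6.65 × 0.2339/(1 − 0.2339) = 2.03 nM.

2.03 nM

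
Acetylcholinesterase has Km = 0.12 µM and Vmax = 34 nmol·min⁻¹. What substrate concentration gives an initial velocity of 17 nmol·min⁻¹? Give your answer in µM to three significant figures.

The required fractional saturation is v/Vmax = 17/34 = 0.5000.
Then [S]/(Km+[S]) = 0.5000 ⇒ [S] = 0.12 × 0.5000/(1 − 0.5000) = 0.120 µM.

0.120 µM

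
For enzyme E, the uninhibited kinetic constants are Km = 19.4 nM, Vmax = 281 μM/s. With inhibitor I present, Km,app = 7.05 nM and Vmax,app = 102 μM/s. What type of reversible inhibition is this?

uncompetitive

Both Km and Vmax decrease by the same factor (~2.75-fold) — characteristic of uncompetitive inhibition.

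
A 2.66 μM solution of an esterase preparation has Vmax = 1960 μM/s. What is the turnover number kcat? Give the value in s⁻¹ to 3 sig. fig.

kcat = Vmax/[E]total = 1960 μM/s / 2.66 μM = 737 s⁻¹.

737 s⁻¹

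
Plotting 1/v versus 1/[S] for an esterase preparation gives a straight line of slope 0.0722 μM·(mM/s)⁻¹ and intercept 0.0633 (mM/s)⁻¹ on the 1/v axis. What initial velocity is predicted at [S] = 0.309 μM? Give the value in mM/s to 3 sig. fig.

3.37 mM/s

The y-intercept is 1/Vmax, so Vmax = 1/0.0633 = 15.8 mM/s.
The slope is Km/Vmax, so Km = 0.0722 × 15.8 = 1.14 μM.
Then v = 15.8 × 0.309/(1.14 + 0.309) = 3.37 mM/s.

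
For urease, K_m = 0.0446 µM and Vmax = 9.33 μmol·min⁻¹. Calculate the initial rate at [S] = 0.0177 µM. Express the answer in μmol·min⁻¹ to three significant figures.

2.65 μmol·min⁻¹

[S]/(Km+[S]) = 0.0177/0.06230 = 0.2841, the fractional saturation.
v = 0.2841 × Vmax = 0.2841 × 9.33 = 2.65 μmol·min⁻¹.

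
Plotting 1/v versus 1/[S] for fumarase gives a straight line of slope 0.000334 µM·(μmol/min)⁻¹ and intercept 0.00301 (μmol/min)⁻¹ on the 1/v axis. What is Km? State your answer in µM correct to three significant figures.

0.111 µM

y-intercept = 1/Vmax ⇒ Vmax = 332 μmol/min; slope = Km/Vmax ⇒ Km = slope × Vmax.
Km = 0.000334 × 332 = 0.111 µM.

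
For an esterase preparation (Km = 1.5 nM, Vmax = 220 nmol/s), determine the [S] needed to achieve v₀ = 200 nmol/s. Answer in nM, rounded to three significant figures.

Rearranging v = Vmax[S]/(Km+[S]) gives [S] = Km·v/(Vmax − v).
[S] = 1.5 × 200 / (220 − 200) = 300.0/20.00 = 15.0 nM.

15.0 nM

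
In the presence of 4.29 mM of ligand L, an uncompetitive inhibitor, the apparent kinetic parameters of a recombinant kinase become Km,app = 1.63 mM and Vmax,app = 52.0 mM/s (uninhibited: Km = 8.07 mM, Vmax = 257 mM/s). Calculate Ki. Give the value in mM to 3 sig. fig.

1.09 mM

Uncompetitive: Vmax,app = Vmax/α (and Km,app = Km/α) with α = 1 + [I]/Ki.
α = Vmax/Vmax,app = 257/52.0 = 4.942.
Since α = 1 + [I]/Ki, [I]/Ki = 4.942 − 1 = 3.942 and Ki = 4.29/3.942 = 1.09 mM.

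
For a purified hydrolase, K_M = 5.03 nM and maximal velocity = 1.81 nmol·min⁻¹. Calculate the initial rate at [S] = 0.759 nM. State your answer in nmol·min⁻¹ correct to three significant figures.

v = Vmax·[S]/(Km + [S]) = 1.81 × 0.759 / (5.03 + 0.759)
  = 1.374 / 5.789 = 0.237 nmol·min⁻¹.

0.237 nmol·min⁻¹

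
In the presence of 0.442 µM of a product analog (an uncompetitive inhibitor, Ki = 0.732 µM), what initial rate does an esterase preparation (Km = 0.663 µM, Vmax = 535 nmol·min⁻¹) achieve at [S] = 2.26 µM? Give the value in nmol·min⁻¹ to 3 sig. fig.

282 nmol·min⁻¹

With α = 1 + [I]/Ki = 1 + 0.442/0.732 = 1.604, the uncompetitive rate law is v = (Vmax/α)·[S] / (Km/α + [S]).
v = (535/1.604)×2.26 / (0.663/1.604 + 2.26) = 753.9/2.673 = 282 nmol·min⁻¹.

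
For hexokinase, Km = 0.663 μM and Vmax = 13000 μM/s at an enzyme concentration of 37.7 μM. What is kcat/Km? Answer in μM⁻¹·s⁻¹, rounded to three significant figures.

kcat = Vmax/[E]total = 13000/37.7 = 345 s⁻¹.
kcat/Km = 345/0.663 = 520 μM⁻¹·s⁻¹.

520 μM⁻¹·s⁻¹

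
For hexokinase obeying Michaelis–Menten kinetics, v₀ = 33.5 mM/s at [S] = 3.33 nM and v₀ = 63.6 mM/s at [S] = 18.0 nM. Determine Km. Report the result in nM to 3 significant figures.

From v = Vmax[S]/(Km+[S]), each point gives Vmax = v(Km+[S])/[S].
Equating: 33.5(Km+3.33)/3.33 = 63.6(Km+18.0)/18.0.
10.06·Km + 33.5 = 3.533·Km + 63.6, so (10.06 − 3.533)·Km = 63.6 − 33.5.
Km = 30.10/6.527 = 4.61 nM; then Vmax = 33.5(4.61+3.33)/3.33 = 79.9 mM/s.

4.61 nM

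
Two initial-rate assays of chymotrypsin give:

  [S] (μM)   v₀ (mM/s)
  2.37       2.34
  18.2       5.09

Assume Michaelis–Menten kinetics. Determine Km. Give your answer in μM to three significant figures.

3.89 μM

From v = Vmax[S]/(Km+[S]), each point gives Vmax = v(Km+[S])/[S].
Equating: 2.34(Km+2.37)/2.37 = 5.09(Km+18.2)/18.2.
0.9873·Km + 2.34 = 0.2797·Km + 5.09, so (0.9873 − 0.2797)·Km = 5.09 − 2.34.
Km = 2.750/0.7077 = 3.89 μM; then Vmax = 2.34(3.89+2.37)/2.37 = 6.18 mM/s.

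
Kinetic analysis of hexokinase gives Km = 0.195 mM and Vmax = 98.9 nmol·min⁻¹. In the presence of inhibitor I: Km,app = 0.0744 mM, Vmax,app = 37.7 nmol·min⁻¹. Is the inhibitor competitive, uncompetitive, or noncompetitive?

Both Km and Vmax decrease by the same factor (~2.62-fold) — characteristic of uncompetitive inhibition.

uncompetitive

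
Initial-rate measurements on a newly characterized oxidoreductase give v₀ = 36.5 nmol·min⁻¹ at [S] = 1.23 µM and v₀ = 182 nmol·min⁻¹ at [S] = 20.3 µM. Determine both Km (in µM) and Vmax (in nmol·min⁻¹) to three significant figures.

From v = Vmax[S]/(Km+[S]), each point gives Vmax = v(Km+[S])/[S].
Equating: 36.5(Km+1.23)/1.23 = 182(Km+20.3)/20.3.
29.67·Km + 36.5 = 8.966·Km + 182, so (29.67 − 8.966)·Km = 182 − 36.5.
Km = 145.5/20.71 = 7.03 µM; then Vmax = 36.5(7.03+1.23)/1.23 = 245 nmol·min⁻¹.

Km = 7.03 µM; Vmax = 245 nmol·min⁻¹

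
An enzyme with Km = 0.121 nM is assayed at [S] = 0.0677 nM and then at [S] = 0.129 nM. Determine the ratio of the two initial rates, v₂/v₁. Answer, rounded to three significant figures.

The fractional saturations are [S]/(Km+[S]) = 0.0677/0.1887 = 0.3588 and 0.129/0.2500 = 0.5160.
v₂/v₁ is just their ratio: 0.5160/0.3588 = 1.44.

1.44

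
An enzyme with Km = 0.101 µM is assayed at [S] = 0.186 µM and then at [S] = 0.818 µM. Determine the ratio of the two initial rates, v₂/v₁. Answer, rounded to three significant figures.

1.37

The fractional saturations are [S]/(Km+[S]) = 0.186/0.2870 = 0.6481 and 0.818/0.9190 = 0.8901.
v₂/v₁ is just their ratio: 0.8901/0.6481 = 1.37.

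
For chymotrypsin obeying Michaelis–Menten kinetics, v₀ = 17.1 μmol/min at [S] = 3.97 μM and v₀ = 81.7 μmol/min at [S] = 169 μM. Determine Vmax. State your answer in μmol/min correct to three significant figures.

89.9 μmol/min

In reciprocal form, 1/v = (Km/Vmax)·(1/[S]) + 1/Vmax. The two points give (1/[S], 1/v) = (0.2519, 0.05848) and (0.005917, 0.01224).
Slope = (0.05848 − 0.01224)/(0.2519 − 0.005917) = 0.1880; intercept = 0.05848 − 0.1880×0.2519 = 0.01113.
Vmax = 1/intercept = 89.9 μmol/min; Km = slope × Vmax = 0.1880 × 89.9 = 16.9 μM.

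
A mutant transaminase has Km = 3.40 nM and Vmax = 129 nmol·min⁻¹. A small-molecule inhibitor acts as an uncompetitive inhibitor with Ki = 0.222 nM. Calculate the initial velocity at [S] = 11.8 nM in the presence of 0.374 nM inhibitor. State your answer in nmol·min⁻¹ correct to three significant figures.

43.4 nmol·min⁻¹

α = 1 + [I]/Ki = 1 + 0.374/0.222 = 2.685.
For an uncompetitive inhibitor, both parameters are divided by α, giving Vmax/α and Km/α: Km,app = 1.27 nM, Vmax,app = 48.1 nmol·min⁻¹.
v = Vmax,app·[S]/(Km,app + [S]) = 48.1 × 11.8/(1.27 + 11.8) = 43.4 nmol·min⁻¹.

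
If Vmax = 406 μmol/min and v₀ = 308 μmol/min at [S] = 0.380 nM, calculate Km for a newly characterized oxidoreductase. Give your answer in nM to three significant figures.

0.121 nM

From v = Vmax[S]/(Km+[S]), Km = [S](Vmax − v)/v.
Km = 0.380 × (406 − 308) / 308 = 37.24/308 = 0.121 nM.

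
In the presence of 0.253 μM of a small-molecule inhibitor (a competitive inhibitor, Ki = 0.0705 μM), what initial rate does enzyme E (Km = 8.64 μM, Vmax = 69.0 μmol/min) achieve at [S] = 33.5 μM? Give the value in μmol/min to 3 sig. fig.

With α = 1 + [I]/Ki = 1 + 0.253/0.0705 = 4.589, the competitive rate law is v = Vmax[S] / (αKm + [S]).
v = 69.0×33.5 / (4.589×8.64 + 33.5) = 2312/73.15 = 31.6 μmol/min.

31.6 μmol/min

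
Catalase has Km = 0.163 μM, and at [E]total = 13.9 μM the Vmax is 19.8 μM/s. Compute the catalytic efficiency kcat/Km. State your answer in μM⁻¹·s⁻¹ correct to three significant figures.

kcat = Vmax/[E]total = 19.8/13.9 = 1.42 s⁻¹.
kcat/Km = 1.42/0.163 = 8.74 μM⁻¹·s⁻¹.

8.74 μM⁻¹·s⁻¹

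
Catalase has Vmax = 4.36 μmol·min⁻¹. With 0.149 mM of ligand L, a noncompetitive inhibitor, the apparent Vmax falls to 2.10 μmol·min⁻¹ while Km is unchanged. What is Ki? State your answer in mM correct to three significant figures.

Noncompetitive: Vmax,app = Vmax/α with α = 1 + [I]/Ki.
α = Vmax/Vmax,app = 4.36/2.10 = 2.076.
Ki = [I]/(α − 1) = 0.149/1.076 = 0.138 mM.

0.138 mM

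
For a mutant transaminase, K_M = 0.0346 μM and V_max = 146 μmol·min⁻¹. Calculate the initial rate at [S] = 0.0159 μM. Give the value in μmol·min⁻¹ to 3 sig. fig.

46.0 μmol·min⁻¹

v = Vmax·[S]/(Km + [S]) = 146 × 0.0159 / (0.0346 + 0.0159)
  = 2.321 / 0.05050 = 46.0 μmol·min⁻¹.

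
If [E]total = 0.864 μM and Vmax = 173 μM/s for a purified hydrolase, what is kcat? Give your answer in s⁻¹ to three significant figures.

200 s⁻¹

kcat = Vmax/[E]total = 173 μM/s / 0.864 μM = 200 s⁻¹.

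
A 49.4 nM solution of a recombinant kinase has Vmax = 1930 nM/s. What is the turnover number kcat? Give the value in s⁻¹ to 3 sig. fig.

kcat = Vmax/[E]total = 1930 nM/s / 49.4 nM = 39.1 s⁻¹.

39.1 s⁻¹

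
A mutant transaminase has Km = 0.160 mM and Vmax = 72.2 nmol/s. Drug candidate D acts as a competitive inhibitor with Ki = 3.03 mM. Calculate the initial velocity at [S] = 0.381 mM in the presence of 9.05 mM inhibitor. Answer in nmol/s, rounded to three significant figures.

27.0 nmol/s

With α = 1 + [I]/Ki = 1 + 9.05/3.03 = 3.987, the competitive rate law is v = Vmax[S] / (αKm + [S]).
v = 72.2×0.381 / (3.987×0.160 + 0.381) = 27.51/1.019 = 27.0 nmol/s.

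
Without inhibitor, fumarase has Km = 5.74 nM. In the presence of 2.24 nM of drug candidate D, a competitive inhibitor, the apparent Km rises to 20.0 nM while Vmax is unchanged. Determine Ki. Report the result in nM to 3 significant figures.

Competitive: Km,app = α·Km with α = 1 + [I]/Ki.
α = Km,app/Km = 20.0/5.74 = 3.484.
Ki = [I]/(α − 1) = 2.24/2.484 = 0.902 nM.

0.902 nM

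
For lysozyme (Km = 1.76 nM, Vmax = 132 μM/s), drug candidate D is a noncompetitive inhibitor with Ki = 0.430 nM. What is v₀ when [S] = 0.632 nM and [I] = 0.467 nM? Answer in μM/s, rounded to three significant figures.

16.7 μM/s

α = 1 + [I]/Ki = 1 + 0.467/0.430 = 2.086.
For a noncompetitive inhibitor, Vmax is reduced to Vmax/α while Km is unchanged: Km,app = 1.76 nM, Vmax,app = 63.3 μM/s.
v = Vmax,app·[S]/(Km,app + [S]) = 63.3 × 0.632/(1.76 + 0.632) = 16.7 μM/s.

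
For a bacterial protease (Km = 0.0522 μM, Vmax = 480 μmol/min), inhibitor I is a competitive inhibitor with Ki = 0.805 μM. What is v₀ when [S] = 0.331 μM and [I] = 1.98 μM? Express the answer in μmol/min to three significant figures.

α = 1 + [I]/Ki = 1 + 1.98/0.805 = 3.460.
For a competitive inhibitor, Vmax is unchanged and the apparent Km becomes α·Km: Km,app = 0.181 μM, Vmax,app = 480 μmol/min.
v = Vmax,app·[S]/(Km,app + [S]) = 480 × 0.331/(0.181 + 0.331) = 311 μmol/min.

311 μmol/min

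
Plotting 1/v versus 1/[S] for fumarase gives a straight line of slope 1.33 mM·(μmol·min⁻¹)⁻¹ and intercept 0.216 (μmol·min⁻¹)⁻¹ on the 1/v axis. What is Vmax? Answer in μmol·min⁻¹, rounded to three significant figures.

4.63 μmol·min⁻¹

The y-intercept of a Lineweaver–Burk plot equals 1/Vmax, so Vmax = 1/0.216 = 4.63 μmol·min⁻¹.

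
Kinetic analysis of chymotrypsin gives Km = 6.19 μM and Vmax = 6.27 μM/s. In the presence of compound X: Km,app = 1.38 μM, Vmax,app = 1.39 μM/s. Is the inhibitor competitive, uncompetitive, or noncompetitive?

uncompetitive

Both Km and Vmax decrease by the same factor (~4.50-fold) — characteristic of uncompetitive inhibition.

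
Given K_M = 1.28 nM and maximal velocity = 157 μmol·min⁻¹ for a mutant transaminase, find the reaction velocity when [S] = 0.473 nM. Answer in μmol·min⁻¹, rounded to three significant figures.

[S]/(Km+[S]) = 0.473/1.753 = 0.2698, the fractional saturation.
v = 0.2698 × Vmax = 0.2698 × 157 = 42.4 μmol·min⁻¹.

42.4 μmol·min⁻¹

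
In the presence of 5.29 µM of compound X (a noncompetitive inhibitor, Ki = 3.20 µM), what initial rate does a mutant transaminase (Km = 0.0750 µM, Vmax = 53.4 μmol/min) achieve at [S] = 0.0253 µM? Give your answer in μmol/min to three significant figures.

With α = 1 + [I]/Ki = 1 + 5.29/3.20 = 2.653, the noncompetitive rate law is v = (Vmax/α)·[S] / (Km + [S]).
v = (53.4/2.653)×0.0253 / (0.0750 + 0.0253) = 0.5092/0.1003 = 5.08 μmol/min.

5.08 μmol/min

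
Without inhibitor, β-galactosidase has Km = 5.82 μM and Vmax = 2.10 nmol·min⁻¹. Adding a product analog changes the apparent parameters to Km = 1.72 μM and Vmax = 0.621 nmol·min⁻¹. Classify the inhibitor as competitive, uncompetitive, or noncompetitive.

Both Km and Vmax decrease by the same factor (~3.38-fold) — characteristic of uncompetitive inhibition.

uncompetitive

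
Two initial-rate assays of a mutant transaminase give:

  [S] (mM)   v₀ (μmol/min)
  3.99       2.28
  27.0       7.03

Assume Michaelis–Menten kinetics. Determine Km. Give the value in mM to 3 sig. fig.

From v = Vmax[S]/(Km+[S]), each point gives Vmax = v(Km+[S])/[S].
Equating: 2.28(Km+3.99)/3.99 = 7.03(Km+27.0)/27.0.
0.5714·Km + 2.28 = 0.2604·Km + 7.03, so (0.5714 − 0.2604)·Km = 7.03 − 2.28.
Km = 4.750/0.3111 = 15.3 mM; then Vmax = 2.28(15.3+3.99)/3.99 = 11.0 μmol/min.

15.3 mM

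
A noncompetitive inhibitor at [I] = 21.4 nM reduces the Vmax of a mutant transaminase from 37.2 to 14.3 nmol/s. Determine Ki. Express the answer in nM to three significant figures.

13.4 nM

Noncompetitive: Vmax,app = Vmax/α with α = 1 + [I]/Ki.
α = Vmax/Vmax,app = 37.2/14.3 = 2.601.
Since α = 1 + [I]/Ki, [I]/Ki = 2.601 − 1 = 1.601 and Ki = 21.4/1.601 = 13.4 nM.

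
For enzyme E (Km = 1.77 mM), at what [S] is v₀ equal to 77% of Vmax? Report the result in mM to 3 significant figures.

5.93 mM

v/Vmax = [S]/(Km+[S]) = 0.77, so [S] = Km·0.77/(1 − 0.77) = 1.77 × 3.348.
[S] = 5.93 mM.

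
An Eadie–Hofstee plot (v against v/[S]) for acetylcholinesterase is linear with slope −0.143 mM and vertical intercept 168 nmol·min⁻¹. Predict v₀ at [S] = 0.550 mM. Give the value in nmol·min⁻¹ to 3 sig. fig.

In the Eadie–Hofstee form v = Vmax − Km·(v/[S]), the slope is −Km and the intercept is Vmax, so Km = 0.143 mM and Vmax = 168 nmol·min⁻¹.
v = 168 × 0.550/(0.143 + 0.550) = 133 nmol·min⁻¹.

133 nmol·min⁻¹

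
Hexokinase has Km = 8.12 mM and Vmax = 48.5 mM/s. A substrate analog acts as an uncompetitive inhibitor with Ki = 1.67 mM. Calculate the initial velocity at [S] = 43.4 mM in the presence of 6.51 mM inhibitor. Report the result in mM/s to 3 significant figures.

With α = 1 + [I]/Ki = 1 + 6.51/1.67 = 4.898, the uncompetitive rate law is v = (Vmax/α)·[S] / (Km/α + [S]).
v = (48.5/4.898)×43.4 / (8.12/4.898 + 43.4) = 429.7/45.06 = 9.54 mM/s.

9.54 mM/s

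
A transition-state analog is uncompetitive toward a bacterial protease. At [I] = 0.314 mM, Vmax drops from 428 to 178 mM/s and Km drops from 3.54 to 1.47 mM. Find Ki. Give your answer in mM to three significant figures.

0.224 mM

Uncompetitive: Vmax,app = Vmax/α (and Km,app = Km/α) with α = 1 + [I]/Ki.
α = Vmax/Vmax,app = 428/178 = 2.404.
Ki = [I]/(α − 1) = 0.314/1.404 = 0.224 mM.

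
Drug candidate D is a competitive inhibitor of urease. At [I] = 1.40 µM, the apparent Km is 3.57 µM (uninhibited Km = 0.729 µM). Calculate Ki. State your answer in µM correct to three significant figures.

Competitive: Km,app = α·Km with α = 1 + [I]/Ki.
α = Km,app/Km = 3.57/0.729 = 4.897.
Since α = 1 + [I]/Ki, [I]/Ki = 4.897 − 1 = 3.897 and Ki = 1.40/3.897 = 0.359 µM.

0.359 µM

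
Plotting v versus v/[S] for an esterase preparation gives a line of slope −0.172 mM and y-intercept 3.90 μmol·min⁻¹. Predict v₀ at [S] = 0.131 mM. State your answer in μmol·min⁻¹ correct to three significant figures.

1.69 μmol·min⁻¹

In the Eadie–Hofstee form v = Vmax − Km·(v/[S]), the slope is −Km and the intercept is Vmax, so Km = 0.172 mM and Vmax = 3.90 μmol·min⁻¹.
v = 3.90 × 0.131/(0.172 + 0.131) = 1.69 μmol·min⁻¹.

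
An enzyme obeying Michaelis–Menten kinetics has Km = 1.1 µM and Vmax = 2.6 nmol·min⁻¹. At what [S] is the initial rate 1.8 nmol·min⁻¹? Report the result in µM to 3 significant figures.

2.48 µM

The required fractional saturation is v/Vmax = 1.8/2.6 = 0.6923.
Then [S]/(Km+[S]) = 0.6923 ⇒ [S] = 1.1 × 0.6923/(1 − 0.6923) = 2.48 µM.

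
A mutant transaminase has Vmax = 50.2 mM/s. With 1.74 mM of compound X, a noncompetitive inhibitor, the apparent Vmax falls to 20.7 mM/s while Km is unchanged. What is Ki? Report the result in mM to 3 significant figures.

Noncompetitive: Vmax,app = Vmax/α with α = 1 + [I]/Ki.
α = Vmax/Vmax,app = 50.2/20.7 = 2.425.
Since α = 1 + [I]/Ki, [I]/Ki = 2.425 − 1 = 1.425 and Ki = 1.74/1.425 = 1.22 mM.

1.22 mM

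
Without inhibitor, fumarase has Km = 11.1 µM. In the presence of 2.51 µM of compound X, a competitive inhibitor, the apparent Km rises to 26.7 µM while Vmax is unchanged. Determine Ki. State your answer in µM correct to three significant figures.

Competitive: Km,app = α·Km with α = 1 + [I]/Ki.
α = Km,app/Km = 26.7/11.1 = 2.405.
Since α = 1 + [I]/Ki, [I]/Ki = 2.405 − 1 = 1.405 and Ki = 2.51/1.405 = 1.79 µM.

1.79 µM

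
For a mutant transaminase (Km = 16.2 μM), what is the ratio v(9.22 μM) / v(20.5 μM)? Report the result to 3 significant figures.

0.649

The fractional saturations are [S]/(Km+[S]) = 20.5/36.70 = 0.5586 and 9.22/25.42 = 0.3627.
v₂/v₁ is just their ratio: 0.3627/0.5586 = 0.649.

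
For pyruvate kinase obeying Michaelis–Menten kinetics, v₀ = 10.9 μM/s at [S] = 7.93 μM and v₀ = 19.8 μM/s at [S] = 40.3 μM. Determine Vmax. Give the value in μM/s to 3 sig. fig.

In reciprocal form, 1/v = (Km/Vmax)·(1/[S]) + 1/Vmax. The two points give (1/[S], 1/v) = (0.1261, 0.09174) and (0.02481, 0.05051).
Slope = (0.09174 − 0.05051)/(0.1261 − 0.02481) = 0.4071; intercept = 0.09174 − 0.4071×0.1261 = 0.04040.
Vmax = 1/intercept = 24.8 μM/s; Km = slope × Vmax = 0.4071 × 24.8 = 10.1 μM.

24.8 μM/s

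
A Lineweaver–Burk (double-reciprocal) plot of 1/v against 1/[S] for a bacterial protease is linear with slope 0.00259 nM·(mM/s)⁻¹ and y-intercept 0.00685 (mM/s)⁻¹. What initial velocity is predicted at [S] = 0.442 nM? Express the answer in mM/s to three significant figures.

78.7 mM/s

The y-intercept is 1/Vmax, so Vmax = 1/0.00685 = 146 mM/s.
The slope is Km/Vmax, so Km = 0.00259 × 146 = 0.378 nM.
Then v = 146 × 0.442/(0.378 + 0.442) = 78.7 mM/s.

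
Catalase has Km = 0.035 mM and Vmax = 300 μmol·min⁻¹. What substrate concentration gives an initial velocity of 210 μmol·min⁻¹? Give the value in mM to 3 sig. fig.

0.0817 mM

The required fractional saturation is v/Vmax = 210/300 = 0.7000.
Then [S]/(Km+[S]) = 0.7000 ⇒ [S] = 0.035 × 0.7000/(1 − 0.7000) = 0.0817 mM.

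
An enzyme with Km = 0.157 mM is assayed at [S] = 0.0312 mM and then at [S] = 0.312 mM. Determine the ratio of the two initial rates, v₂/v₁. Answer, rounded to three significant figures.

The fractional saturations are [S]/(Km+[S]) = 0.0312/0.1882 = 0.1658 and 0.312/0.4690 = 0.6652.
v₂/v₁ is just their ratio: 0.6652/0.1658 = 4.01.

4.01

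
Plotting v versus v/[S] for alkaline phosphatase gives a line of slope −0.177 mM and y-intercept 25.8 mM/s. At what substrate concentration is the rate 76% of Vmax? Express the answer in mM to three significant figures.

The Eadie–Hofstee slope gives Km = 0.177 mM (slope = −Km).
v/Vmax = [S]/(Km+[S]) = 0.76 ⇒ [S] = Km·0.76/(1−0.76) = 0.177 × 3.167 = 0.560 mM.

0.560 mM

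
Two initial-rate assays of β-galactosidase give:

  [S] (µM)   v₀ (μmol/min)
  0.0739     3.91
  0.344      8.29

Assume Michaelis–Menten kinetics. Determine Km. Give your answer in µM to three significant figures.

0.152 µM

From v = Vmax[S]/(Km+[S]), each point gives Vmax = v(Km+[S])/[S].
Equating: 3.91(Km+0.0739)/0.0739 = 8.29(Km+0.344)/0.344.
52.91·Km + 3.91 = 24.10·Km + 8.29, so (52.91 − 24.10)·Km = 8.29 − 3.91.
Km = 4.380/28.81 = 0.152 µM; then Vmax = 3.91(0.152+0.0739)/0.0739 = 12.0 μmol/min.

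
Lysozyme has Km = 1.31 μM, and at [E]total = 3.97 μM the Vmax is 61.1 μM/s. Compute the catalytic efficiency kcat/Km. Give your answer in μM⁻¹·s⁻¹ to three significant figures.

11.7 μM⁻¹·s⁻¹

kcat = Vmax/[E]total = 61.1/3.97 = 15.4 s⁻¹.
kcat/Km = 15.4/1.31 = 11.7 μM⁻¹·s⁻¹.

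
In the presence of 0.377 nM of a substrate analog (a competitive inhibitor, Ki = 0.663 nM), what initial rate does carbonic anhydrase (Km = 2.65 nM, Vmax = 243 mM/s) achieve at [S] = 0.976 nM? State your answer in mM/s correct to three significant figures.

46.2 mM/s

With α = 1 + [I]/Ki = 1 + 0.377/0.663 = 1.569, the competitive rate law is v = Vmax[S] / (αKm + [S]).
v = 243×0.976 / (1.569×2.65 + 0.976) = 237.2/5.133 = 46.2 mM/s.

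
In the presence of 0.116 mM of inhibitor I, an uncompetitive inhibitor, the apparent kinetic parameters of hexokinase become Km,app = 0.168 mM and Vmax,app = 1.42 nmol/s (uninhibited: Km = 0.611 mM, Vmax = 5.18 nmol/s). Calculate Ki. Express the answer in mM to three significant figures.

0.0438 mM

Uncompetitive: Vmax,app = Vmax/α (and Km,app = Km/α) with α = 1 + [I]/Ki.
α = Vmax/Vmax,app = 5.18/1.42 = 3.648.
Ki = [I]/(α − 1) = 0.116/2.648 = 0.0438 mM.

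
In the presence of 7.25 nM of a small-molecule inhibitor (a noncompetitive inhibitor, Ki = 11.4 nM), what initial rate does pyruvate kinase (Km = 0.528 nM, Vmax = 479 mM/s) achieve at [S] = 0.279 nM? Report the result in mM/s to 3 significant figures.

101 mM/s

With α = 1 + [I]/Ki = 1 + 7.25/11.4 = 1.636, the noncompetitive rate law is v = (Vmax/α)·[S] / (Km + [S]).
v = (479/1.636)×0.279 / (0.528 + 0.279) = 81.69/0.8070 = 101 mM/s.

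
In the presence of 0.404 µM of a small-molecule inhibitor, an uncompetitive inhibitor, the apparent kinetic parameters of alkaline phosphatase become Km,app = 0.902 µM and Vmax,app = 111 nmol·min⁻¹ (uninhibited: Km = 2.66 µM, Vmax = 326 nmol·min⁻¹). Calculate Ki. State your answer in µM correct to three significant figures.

0.209 µM

Uncompetitive: Vmax,app = Vmax/α (and Km,app = Km/α) with α = 1 + [I]/Ki.
α = Vmax/Vmax,app = 326/111 = 2.937.
Since α = 1 + [I]/Ki, [I]/Ki = 2.937 − 1 = 1.937 and Ki = 0.404/1.937 = 0.209 µM.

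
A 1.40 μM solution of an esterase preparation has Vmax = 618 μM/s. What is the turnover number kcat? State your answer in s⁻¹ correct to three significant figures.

441 s⁻¹

kcat = Vmax/[E]total = 618 μM/s / 1.40 μM = 441 s⁻¹.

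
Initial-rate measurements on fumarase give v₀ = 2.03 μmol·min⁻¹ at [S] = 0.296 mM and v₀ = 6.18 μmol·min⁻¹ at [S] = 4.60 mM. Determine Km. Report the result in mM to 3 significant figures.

0.753 mM

In reciprocal form, 1/v = (Km/Vmax)·(1/[S]) + 1/Vmax. The two points give (1/[S], 1/v) = (3.378, 0.4926) and (0.2174, 0.1618).
Slope = (0.4926 − 0.1618)/(3.378 − 0.2174) = 0.1047; intercept = 0.4926 − 0.1047×3.378 = 0.1391.
Vmax = 1/intercept = 7.19 μmol·min⁻¹; Km = slope × Vmax = 0.1047 × 7.19 = 0.753 mM.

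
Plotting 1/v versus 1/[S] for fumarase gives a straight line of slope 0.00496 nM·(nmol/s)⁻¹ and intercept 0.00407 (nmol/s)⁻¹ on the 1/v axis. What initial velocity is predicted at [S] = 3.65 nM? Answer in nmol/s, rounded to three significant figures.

184 nmol/s

The y-intercept is 1/Vmax, so Vmax = 1/0.00407 = 246 nmol/s.
The slope is Km/Vmax, so Km = 0.00496 × 246 = 1.22 nM.
Then v = 246 × 3.65/(1.22 + 3.65) = 184 nmol/s.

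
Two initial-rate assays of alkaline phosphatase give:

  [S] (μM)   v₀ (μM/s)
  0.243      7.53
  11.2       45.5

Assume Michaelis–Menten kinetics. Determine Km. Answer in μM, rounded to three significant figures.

1.41 μM

In reciprocal form, 1/v = (Km/Vmax)·(1/[S]) + 1/Vmax. The two points give (1/[S], 1/v) = (4.115, 0.1328) and (0.08929, 0.02198).
Slope = (0.1328 − 0.02198)/(4.115 − 0.08929) = 0.02753; intercept = 0.1328 − 0.02753×4.115 = 0.01952.
Vmax = 1/intercept = 51.2 μM/s; Km = slope × Vmax = 0.02753 × 51.2 = 1.41 μM.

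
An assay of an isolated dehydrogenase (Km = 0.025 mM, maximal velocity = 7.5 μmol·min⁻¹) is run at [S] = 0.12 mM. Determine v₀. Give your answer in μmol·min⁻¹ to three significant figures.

6.21 μmol·min⁻¹

v = Vmax·[S]/(Km + [S]) = 7.5 × 0.12 / (0.025 + 0.12)
  = 0.9000 / 0.1450 = 6.21 μmol·min⁻¹.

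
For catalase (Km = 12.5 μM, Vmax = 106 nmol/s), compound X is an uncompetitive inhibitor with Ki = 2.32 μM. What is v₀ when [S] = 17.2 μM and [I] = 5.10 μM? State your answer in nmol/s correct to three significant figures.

27.0 nmol/s

With α = 1 + [I]/Ki = 1 + 5.10/2.32 = 3.198, the uncompetitive rate law is v = (Vmax/α)·[S] / (Km/α + [S]).
v = (106/3.198)×17.2 / (12.5/3.198 + 17.2) = 570.1/21.11 = 27.0 nmol/s.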